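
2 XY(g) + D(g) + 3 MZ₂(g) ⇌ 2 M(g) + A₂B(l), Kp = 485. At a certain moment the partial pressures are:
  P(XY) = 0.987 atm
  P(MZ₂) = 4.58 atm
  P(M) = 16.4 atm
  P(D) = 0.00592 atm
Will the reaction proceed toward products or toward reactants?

at equilibrium

(A₂B is a pure liquid — omitted from Qp.)
Qp = P(M)² / (P(XY)²·P(D)·P(MZ₂)³) = (16.4)² / ((0.987)²·(0.00592)·(4.58)³) = 485
Qp = 485 = Kp, so the system is already at equilibrium.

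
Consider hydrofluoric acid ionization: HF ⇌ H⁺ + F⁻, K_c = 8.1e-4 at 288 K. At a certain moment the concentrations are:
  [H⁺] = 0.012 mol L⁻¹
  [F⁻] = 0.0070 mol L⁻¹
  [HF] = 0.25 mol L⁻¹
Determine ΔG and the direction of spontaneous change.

Q_c = [H⁺]·[F⁻] / [HF] = (0.012)·(0.0070) / (0.25) = 3.36e-4
ΔG = RT ln(Q_c/K_c) = (8.314 J mol⁻¹ K⁻¹)(288 K) × ln(3.36e-4/8.1e-4)
   = (2.394 kJ/mol)(-0.8799) = -2.11 kJ/mol
ΔG < 0, so the forward reaction is spontaneous (proceeds forward).

ΔG = -2.11 kJ/mol; the forward reaction is spontaneous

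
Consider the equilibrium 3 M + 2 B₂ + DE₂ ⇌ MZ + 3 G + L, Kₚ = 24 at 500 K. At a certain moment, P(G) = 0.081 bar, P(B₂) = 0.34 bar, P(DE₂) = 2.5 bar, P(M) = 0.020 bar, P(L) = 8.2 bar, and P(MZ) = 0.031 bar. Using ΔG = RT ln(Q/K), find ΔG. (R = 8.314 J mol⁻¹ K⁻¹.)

ΔG = 3.70 kJ/mol

Qₚ = P(MZ)·P(G)³·P(L) / (P(M)³·P(B₂)²·P(DE₂)) = (0.031)·(0.081)³·(8.2) / ((0.020)³·(0.34)²·(2.5)) = 58.4
ΔG = RT ln(Qₚ/Kₚ) = (8.314 J mol⁻¹ K⁻¹)(500 K) × ln(58.4/24)
   = (4.157 kJ/mol)(0.8893) = 3.70 kJ/mol
ΔG > 0, so the forward reaction is non-spontaneous (proceeds in reverse).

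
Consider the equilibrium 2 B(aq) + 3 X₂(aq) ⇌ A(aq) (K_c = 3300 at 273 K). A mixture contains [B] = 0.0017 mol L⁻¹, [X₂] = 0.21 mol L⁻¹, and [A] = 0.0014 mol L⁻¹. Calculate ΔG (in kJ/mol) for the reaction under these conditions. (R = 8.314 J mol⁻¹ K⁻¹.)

ΔG = 6.27 kJ/mol

Q_c = [A] / ([B]²·[X₂]³) = (0.0014) / ((0.0017)²·(0.21)³) = 52300
ΔG = RT ln(Q_c/K_c) = (8.314 J mol⁻¹ K⁻¹)(273 K) × ln(52300/3300)
   = (2.270 kJ/mol)(2.763) = 6.27 kJ/mol
ΔG > 0, so the forward reaction is non-spontaneous (proceeds in reverse).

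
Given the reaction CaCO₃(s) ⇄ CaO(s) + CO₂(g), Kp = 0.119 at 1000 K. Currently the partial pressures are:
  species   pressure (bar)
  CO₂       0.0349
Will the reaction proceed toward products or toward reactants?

(CaCO₃, CaO are pure solids — omitted from Qp.)
Qp = P(CO₂) = 0.0349
Qp = 0.0349 < Kp = 0.119, so the forward reaction proceeds.

toward products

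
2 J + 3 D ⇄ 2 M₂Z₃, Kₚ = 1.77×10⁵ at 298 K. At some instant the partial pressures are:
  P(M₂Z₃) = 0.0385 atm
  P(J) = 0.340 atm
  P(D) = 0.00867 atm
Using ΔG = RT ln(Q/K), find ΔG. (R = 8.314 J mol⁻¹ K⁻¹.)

ΔG = -5.44 kJ/mol

Qₚ = P(M₂Z₃)² / (P(J)²·P(D)³) = (0.0385)² / ((0.340)²·(0.00867)³) = 19700
ΔG = RT ln(Qₚ/Kₚ) = (8.314 J mol⁻¹ K⁻¹)(298 K) × ln(19700/1.77×10⁵)
   = (2.478 kJ/mol)(-2.196) = -5.44 kJ/mol
ΔG < 0, so the forward reaction is spontaneous (proceeds forward).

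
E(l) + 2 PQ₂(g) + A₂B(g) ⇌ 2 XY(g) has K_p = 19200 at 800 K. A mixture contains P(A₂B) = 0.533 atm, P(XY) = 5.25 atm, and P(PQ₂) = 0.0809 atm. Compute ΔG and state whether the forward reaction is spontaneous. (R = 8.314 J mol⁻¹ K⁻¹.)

ΔG = -5.91 kJ/mol; the forward reaction is spontaneous

(E is a pure liquid — omitted from Q_p.)
Q_p = P(XY)² / (P(PQ₂)²·P(A₂B)) = (5.25)² / ((0.0809)²·(0.533)) = 7900
ΔG = RT ln(Q_p/K_p) = (8.314 J mol⁻¹ K⁻¹)(800 K) × ln(7900/19200)
   = (6.651 kJ/mol)(-0.8880) = -5.91 kJ/mol
ΔG < 0, so the forward reaction is spontaneous (proceeds forward).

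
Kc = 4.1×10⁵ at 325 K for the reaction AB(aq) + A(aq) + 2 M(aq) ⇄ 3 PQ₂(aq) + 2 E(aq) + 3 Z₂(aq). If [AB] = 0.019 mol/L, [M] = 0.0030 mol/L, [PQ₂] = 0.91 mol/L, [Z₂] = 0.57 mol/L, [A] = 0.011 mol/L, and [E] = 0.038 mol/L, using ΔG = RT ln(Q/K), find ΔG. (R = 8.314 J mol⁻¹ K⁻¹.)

ΔG = -3.63 kJ/mol

Qc = [PQ₂]³·[E]²·[Z₂]³ / ([AB]·[A]·[M]²) = (0.91)³·(0.038)²·(0.57)³ / ((0.019)·(0.011)·(0.0030)²) = 1.07×10⁵
ΔG = RT ln(Qc/Kc) = (8.314 J mol⁻¹ K⁻¹)(325 K) × ln(1.07×10⁵/4.1×10⁵)
   = (2.702 kJ/mol)(-1.343) = -3.63 kJ/mol
ΔG < 0, so the forward reaction is spontaneous (proceeds forward).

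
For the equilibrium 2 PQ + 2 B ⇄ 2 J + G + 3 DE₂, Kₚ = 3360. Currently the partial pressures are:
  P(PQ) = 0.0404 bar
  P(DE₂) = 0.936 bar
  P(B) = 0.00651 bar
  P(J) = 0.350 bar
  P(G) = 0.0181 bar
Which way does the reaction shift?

in the reverse direction

Qₚ = P(J)²·P(G)·P(DE₂)³ / (P(PQ)²·P(B)²) = (0.350)²·(0.0181)·(0.936)³ / ((0.0404)²·(0.00651)²) = 26300
Qₚ = 26300 > Kₚ = 3360, so the reverse reaction proceeds.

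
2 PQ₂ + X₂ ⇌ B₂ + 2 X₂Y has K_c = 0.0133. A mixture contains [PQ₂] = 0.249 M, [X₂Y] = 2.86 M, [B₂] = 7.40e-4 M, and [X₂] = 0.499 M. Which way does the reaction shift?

Q_c = [B₂]·[X₂Y]² / ([PQ₂]²·[X₂]) = (7.40e-4)·(2.86)² / ((0.249)²·(0.499)) = 0.196
Q_c = 0.196 > K_c = 0.0133, so the reverse reaction proceeds.

reverse (toward reactants)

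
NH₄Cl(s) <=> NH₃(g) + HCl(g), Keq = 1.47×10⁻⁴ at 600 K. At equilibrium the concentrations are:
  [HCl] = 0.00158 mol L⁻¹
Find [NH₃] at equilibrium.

[NH₃] = 0.0930 mol L⁻¹

(NH₄Cl is a pure solid — omitted from Keq.)
At equilibrium, Keq = [NH₃]·[HCl] = 1.47×10⁻⁴.
([NH₃])·(0.00158) = 1.47×10⁻⁴
[NH₃] = 0.0930 mol L⁻¹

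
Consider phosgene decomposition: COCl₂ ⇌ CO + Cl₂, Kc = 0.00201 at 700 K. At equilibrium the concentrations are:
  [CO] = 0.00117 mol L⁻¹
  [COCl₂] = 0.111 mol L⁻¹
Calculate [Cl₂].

[Cl₂] = 0.191 mol L⁻¹

At equilibrium, Kc = [CO]·[Cl₂] / [COCl₂] = 0.00201.
(0.00117)·([Cl₂]) / (0.111) = 0.00201
[Cl₂] = 0.191 mol L⁻¹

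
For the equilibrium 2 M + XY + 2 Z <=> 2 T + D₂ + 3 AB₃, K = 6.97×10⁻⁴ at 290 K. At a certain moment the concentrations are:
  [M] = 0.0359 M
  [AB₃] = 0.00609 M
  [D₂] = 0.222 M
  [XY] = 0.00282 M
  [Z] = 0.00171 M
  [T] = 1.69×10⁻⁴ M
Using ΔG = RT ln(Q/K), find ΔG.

ΔG = -3.96 kJ/mol

Q = [T]²·[D₂]·[AB₃]³ / ([M]²·[XY]·[Z]²) = (1.69×10⁻⁴)²·(0.222)·(0.00609)³ / ((0.0359)²·(0.00282)·(0.00171)²) = 1.35×10⁻⁴
ΔG = RT ln(Q/K) = (8.314 J mol⁻¹ K⁻¹)(290 K) × ln(1.35×10⁻⁴/6.97×10⁻⁴)
   = (2.411 kJ/mol)(-1.642) = -3.96 kJ/mol
ΔG < 0, so the forward reaction is spontaneous (proceeds forward).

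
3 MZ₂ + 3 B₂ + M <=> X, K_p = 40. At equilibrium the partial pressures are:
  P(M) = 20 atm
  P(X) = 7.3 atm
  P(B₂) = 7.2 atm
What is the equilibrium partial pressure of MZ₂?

At equilibrium, K_p = P(X) / (P(MZ₂)³·P(B₂)³·P(M)) = 40.
(7.3) / ((P(MZ₂))³·(7.2)³·(20)) = 40
P(MZ₂)³ = 2.44×10⁻⁵ ⇒ P(MZ₂) = 0.029 atm

P(MZ₂) = 0.029 atm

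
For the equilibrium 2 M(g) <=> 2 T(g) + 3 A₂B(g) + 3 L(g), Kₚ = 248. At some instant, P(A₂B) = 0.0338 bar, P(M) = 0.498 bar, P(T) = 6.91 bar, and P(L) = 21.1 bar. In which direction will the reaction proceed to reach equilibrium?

in the forward direction

Qₚ = P(T)²·P(A₂B)³·P(L)³ / P(M)² = (6.91)²·(0.0338)³·(21.1)³ / (0.498)² = 69.8
Qₚ = 69.8 < Kₚ = 248, so the forward reaction proceeds.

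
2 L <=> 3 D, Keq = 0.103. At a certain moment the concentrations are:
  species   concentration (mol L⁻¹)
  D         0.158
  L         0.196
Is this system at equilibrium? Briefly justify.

Q = [D]³ / [L]² = (0.158)³ / (0.196)² = 0.103
Q = 0.103 = Keq; the system is at equilibrium.

yes, at equilibrium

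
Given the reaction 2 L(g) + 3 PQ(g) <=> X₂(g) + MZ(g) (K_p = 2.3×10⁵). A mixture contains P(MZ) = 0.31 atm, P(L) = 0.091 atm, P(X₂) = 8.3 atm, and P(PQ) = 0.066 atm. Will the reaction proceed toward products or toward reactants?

reverse (toward reactants)

Q_p = P(X₂)·P(MZ) / (P(L)²·P(PQ)³) = (8.3)·(0.31) / ((0.091)²·(0.066)³) = 1.1×10⁶
Q_p = 1.1×10⁶ > K_p = 2.3×10⁵, so the reverse reaction proceeds.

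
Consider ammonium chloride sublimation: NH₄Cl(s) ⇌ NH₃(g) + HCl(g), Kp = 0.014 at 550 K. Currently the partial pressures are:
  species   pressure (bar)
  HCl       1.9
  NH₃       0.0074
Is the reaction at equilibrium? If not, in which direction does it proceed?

(NH₄Cl is a pure solid — omitted from Qp.)
Qp = P(NH₃)·P(HCl) = (0.0074)·(1.9) = 0.014
Qp = 0.014 = Kp, so the system is already at equilibrium.

at equilibrium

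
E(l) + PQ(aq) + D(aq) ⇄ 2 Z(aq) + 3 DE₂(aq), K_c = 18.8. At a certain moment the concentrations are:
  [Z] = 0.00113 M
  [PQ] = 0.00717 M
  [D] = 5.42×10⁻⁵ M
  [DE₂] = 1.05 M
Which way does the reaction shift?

(E is a pure liquid — omitted from Q_c.)
Q_c = [Z]²·[DE₂]³ / ([PQ]·[D]) = (0.00113)²·(1.05)³ / ((0.00717)·(5.42×10⁻⁵)) = 3.80
Q_c = 3.80 < K_c = 18.8, so the forward reaction proceeds.

to the right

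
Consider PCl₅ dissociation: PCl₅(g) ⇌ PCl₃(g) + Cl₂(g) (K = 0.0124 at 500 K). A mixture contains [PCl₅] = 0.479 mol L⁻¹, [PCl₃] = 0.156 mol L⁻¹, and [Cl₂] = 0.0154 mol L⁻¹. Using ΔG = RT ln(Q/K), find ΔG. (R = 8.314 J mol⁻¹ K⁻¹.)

Q = [PCl₃]·[Cl₂] / [PCl₅] = (0.156)·(0.0154) / (0.479) = 0.00502
ΔG = RT ln(Q/K) = (8.314 J mol⁻¹ K⁻¹)(500 K) × ln(0.00502/0.0124)
   = (4.157 kJ/mol)(-0.9043) = -3.76 kJ/mol
ΔG < 0, so the forward reaction is spontaneous (proceeds forward).

ΔG = -3.76 kJ/mol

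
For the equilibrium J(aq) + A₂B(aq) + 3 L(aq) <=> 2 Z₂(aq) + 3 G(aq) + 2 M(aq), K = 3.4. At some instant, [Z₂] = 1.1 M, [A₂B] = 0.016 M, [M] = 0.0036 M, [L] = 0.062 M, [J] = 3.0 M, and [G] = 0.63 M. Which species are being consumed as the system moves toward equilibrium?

J, A₂B, L (reactants)

Q = [Z₂]²·[G]³·[M]² / ([J]·[A₂B]·[L]³) = (1.1)²·(0.63)³·(0.0036)² / ((3.0)·(0.016)·(0.062)³) = 0.34
Q = 0.34 < K = 3.4: net forward reaction.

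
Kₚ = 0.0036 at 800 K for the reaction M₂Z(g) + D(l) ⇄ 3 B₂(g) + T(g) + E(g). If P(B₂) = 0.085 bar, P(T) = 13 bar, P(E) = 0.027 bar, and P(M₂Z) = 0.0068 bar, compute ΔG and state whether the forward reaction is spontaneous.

ΔG = 14.5 kJ/mol; the forward reaction is non-spontaneous

(D is a pure liquid — omitted from Qₚ.)
Qₚ = P(B₂)³·P(T)·P(E) / P(M₂Z) = (0.085)³·(13)·(0.027) / (0.0068) = 0.0317
ΔG = RT ln(Qₚ/Kₚ) = (8.314 J mol⁻¹ K⁻¹)(800 K) × ln(0.0317/0.0036)
   = (6.651 kJ/mol)(2.175) = 14.5 kJ/mol
ΔG > 0, so the forward reaction is non-spontaneous (proceeds in reverse).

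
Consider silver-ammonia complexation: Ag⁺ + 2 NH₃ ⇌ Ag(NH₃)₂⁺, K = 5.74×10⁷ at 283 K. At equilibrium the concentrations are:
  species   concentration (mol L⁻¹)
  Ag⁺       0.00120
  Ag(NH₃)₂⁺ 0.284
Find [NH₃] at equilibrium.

At equilibrium, K = [Ag(NH₃)₂⁺] / ([Ag⁺]·[NH₃]²) = 5.74×10⁷.
(0.284) / ((0.00120)·([NH₃])²) = 5.74×10⁷
[NH₃]² = 4.12×10⁻⁶ ⇒ [NH₃] = 0.00203 mol L⁻¹

[NH₃] = 0.00203 mol L⁻¹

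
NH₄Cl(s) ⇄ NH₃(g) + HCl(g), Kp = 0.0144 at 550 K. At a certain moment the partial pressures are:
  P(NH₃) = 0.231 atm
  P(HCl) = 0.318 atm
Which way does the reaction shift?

(NH₄Cl is a pure solid — omitted from Qp.)
Qp = P(NH₃)·P(HCl) = (0.231)·(0.318) = 0.0735
Qp = 0.0735 > Kp = 0.0144, so the reverse reaction proceeds.

in the reverse direction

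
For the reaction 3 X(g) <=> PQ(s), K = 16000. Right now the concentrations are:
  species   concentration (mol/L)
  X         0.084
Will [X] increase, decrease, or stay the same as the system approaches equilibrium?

(PQ is a pure solid — omitted from Q.)
Q = 1 / [X]³ = 1 / (0.084)³ = 1700
Q = 1700 < K = 16000: net forward reaction.
X is a reactant, so it decreases.

decrease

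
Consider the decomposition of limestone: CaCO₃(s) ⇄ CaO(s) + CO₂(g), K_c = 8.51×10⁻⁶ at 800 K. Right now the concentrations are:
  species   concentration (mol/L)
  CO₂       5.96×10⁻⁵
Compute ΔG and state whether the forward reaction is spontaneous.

ΔG = 12.9 kJ/mol; the forward reaction is non-spontaneous

(CaCO₃, CaO are pure solids — omitted from Q_c.)
Q_c = [CO₂] = 5.96×10⁻⁵
ΔG = RT ln(Q_c/K_c) = (8.314 J mol⁻¹ K⁻¹)(800 K) × ln(5.96×10⁻⁵/8.51×10⁻⁶)
   = (6.651 kJ/mol)(1.946) = 12.9 kJ/mol
ΔG > 0, so the forward reaction is non-spontaneous (proceeds in reverse).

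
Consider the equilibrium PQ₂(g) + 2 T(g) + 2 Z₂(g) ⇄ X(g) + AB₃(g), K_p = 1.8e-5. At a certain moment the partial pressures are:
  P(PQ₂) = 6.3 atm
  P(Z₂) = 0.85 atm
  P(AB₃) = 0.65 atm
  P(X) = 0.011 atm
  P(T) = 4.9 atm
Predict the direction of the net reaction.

reverse (toward reactants)

Q_p = P(X)·P(AB₃) / (P(PQ₂)·P(T)²·P(Z₂)²) = (0.011)·(0.65) / ((6.3)·(4.9)²·(0.85)²) = 6.5e-5
Q_p = 6.5e-5 > K_p = 1.8e-5, so the reverse reaction proceeds.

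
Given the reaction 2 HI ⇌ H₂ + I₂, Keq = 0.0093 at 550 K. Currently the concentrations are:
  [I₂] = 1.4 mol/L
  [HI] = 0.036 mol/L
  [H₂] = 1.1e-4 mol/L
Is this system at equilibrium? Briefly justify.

Q = [H₂]·[I₂] / [HI]² = (1.1e-4)·(1.4) / (0.036)² = 0.12
Q = 0.12 > Keq = 0.0093: net reverse reaction.

no; Q > K, reaction proceeds in reverse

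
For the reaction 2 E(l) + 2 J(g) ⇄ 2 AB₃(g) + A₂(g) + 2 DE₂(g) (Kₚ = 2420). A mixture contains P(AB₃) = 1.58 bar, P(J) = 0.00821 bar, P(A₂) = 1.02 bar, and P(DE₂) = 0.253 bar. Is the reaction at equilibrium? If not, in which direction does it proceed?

no net change (already at equilibrium)

(E is a pure liquid — omitted from Qₚ.)
Qₚ = P(AB₃)²·P(A₂)·P(DE₂)² / P(J)² = (1.58)²·(1.02)·(0.253)² / (0.00821)² = 2420
Qₚ = 2420 = Kₚ, so the system is already at equilibrium.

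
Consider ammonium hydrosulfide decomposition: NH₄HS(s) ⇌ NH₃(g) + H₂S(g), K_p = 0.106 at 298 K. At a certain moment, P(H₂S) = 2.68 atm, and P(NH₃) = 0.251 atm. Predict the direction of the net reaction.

toward reactants

(NH₄HS is a pure solid — omitted from Q_p.)
Q_p = P(NH₃)·P(H₂S) = (0.251)·(2.68) = 0.673
Q_p = 0.673 > K_p = 0.106, so the reverse reaction proceeds.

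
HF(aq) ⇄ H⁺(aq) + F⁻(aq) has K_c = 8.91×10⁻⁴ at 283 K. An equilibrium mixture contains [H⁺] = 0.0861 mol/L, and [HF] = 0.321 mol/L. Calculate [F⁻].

At equilibrium, K_c = [H⁺]·[F⁻] / [HF] = 8.91×10⁻⁴.
(0.0861)·([F⁻]) / (0.321) = 8.91×10⁻⁴
[F⁻] = 0.00332 mol/L

[F⁻] = 0.00332 mol/L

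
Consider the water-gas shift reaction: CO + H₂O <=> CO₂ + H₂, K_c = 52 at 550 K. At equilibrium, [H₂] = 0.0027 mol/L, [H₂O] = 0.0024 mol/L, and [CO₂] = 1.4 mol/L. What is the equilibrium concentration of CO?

[CO] = 0.030 mol/L

At equilibrium, K_c = [CO₂]·[H₂] / ([CO]·[H₂O]) = 52.
(1.4)·(0.0027) / (([CO])·(0.0024)) = 52
[CO] = 0.0303 = 0.030 mol/L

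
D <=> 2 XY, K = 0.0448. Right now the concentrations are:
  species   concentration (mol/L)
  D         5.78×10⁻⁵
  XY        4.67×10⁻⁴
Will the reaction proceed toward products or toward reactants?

Q = [XY]² / [D] = (4.67×10⁻⁴)² / (5.78×10⁻⁵) = 0.00377
Q = 0.00377 < K = 0.0448, so the forward reaction proceeds.

in the forward direction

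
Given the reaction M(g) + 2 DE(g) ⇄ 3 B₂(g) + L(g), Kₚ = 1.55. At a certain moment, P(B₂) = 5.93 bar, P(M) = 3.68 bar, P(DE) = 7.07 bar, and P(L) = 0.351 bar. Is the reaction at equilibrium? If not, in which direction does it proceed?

to the right

Qₚ = P(B₂)³·P(L) / (P(M)·P(DE)²) = (5.93)³·(0.351) / ((3.68)·(7.07)²) = 0.398
Qₚ = 0.398 < Kₚ = 1.55, so the forward reaction proceeds.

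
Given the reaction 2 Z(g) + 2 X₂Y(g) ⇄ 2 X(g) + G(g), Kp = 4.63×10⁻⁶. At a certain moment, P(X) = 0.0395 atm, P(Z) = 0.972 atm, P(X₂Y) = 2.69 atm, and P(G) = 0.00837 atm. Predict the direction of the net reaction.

Qp = P(X)²·P(G) / (P(Z)²·P(X₂Y)²) = (0.0395)²·(0.00837) / ((0.972)²·(2.69)²) = 1.91×10⁻⁶
Qp = 1.91×10⁻⁶ < Kp = 4.63×10⁻⁶, so the forward reaction proceeds.

to the right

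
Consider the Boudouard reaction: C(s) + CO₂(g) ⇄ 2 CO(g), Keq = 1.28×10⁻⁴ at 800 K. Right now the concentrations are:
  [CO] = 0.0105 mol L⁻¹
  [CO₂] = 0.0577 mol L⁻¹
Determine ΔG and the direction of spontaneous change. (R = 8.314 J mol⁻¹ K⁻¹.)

ΔG = 18.0 kJ/mol; the forward reaction is non-spontaneous

(C is a pure solid — omitted from Q.)
Q = [CO]² / [CO₂] = (0.0105)² / (0.0577) = 0.00191
ΔG = RT ln(Q/Keq) = (8.314 J mol⁻¹ K⁻¹)(800 K) × ln(0.00191/1.28×10⁻⁴)
   = (6.651 kJ/mol)(2.703) = 18.0 kJ/mol
ΔG > 0, so the forward reaction is non-spontaneous (proceeds in reverse).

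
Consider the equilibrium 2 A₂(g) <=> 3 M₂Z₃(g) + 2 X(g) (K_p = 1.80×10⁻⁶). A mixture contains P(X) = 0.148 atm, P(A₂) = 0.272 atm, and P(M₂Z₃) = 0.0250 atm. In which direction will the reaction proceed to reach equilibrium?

reverse (toward reactants)

Q_p = P(M₂Z₃)³·P(X)² / P(A₂)² = (0.0250)³·(0.148)² / (0.272)² = 4.63×10⁻⁶
Q_p = 4.63×10⁻⁶ > K_p = 1.80×10⁻⁶, so the reverse reaction proceeds.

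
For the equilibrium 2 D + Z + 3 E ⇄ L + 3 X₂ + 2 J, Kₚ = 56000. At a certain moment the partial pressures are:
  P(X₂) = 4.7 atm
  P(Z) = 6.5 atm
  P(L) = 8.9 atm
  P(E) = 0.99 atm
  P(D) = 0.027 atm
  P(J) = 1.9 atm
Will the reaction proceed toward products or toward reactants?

Qₚ = P(L)·P(X₂)³·P(J)² / (P(D)²·P(Z)·P(E)³) = (8.9)·(4.7)³·(1.9)² / ((0.027)²·(6.5)·(0.99)³) = 7.3×10⁵
Qₚ = 7.3×10⁵ > Kₚ = 56000, so the reverse reaction proceeds.

to the left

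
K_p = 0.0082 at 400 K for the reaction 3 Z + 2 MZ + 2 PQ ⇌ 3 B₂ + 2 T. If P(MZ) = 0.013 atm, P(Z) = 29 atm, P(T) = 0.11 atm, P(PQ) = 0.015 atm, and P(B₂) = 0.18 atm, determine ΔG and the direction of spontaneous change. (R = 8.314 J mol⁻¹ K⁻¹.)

ΔG = 7.41 kJ/mol; the forward reaction is non-spontaneous

Q_p = P(B₂)³·P(T)² / (P(Z)³·P(MZ)²·P(PQ)²) = (0.18)³·(0.11)² / ((29)³·(0.013)²·(0.015)²) = 0.0761
ΔG = RT ln(Q_p/K_p) = (8.314 J mol⁻¹ K⁻¹)(400 K) × ln(0.0761/0.0082)
   = (3.326 kJ/mol)(2.228) = 7.41 kJ/mol
ΔG > 0, so the forward reaction is non-spontaneous (proceeds in reverse).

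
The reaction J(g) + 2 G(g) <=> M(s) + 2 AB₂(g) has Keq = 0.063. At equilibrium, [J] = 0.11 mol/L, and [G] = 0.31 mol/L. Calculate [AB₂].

(M is a pure solid — omitted from Keq.)
At equilibrium, Keq = [AB₂]² / ([J]·[G]²) = 0.063.
([AB₂])² / ((0.11)·(0.31)²) = 0.063
[AB₂]² = 6.66e-4 ⇒ [AB₂] = 0.026 mol/L

[AB₂] = 0.026 mol/L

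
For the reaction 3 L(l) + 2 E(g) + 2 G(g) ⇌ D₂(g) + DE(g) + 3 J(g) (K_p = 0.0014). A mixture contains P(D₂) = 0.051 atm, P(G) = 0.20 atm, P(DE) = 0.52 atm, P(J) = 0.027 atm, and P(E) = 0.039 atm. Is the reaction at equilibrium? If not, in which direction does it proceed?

to the left

(L is a pure liquid — omitted from Q_p.)
Q_p = P(D₂)·P(DE)·P(J)³ / (P(E)²·P(G)²) = (0.051)·(0.52)·(0.027)³ / ((0.039)²·(0.20)²) = 0.0086
Q_p = 0.0086 > K_p = 0.0014, so the reverse reaction proceeds.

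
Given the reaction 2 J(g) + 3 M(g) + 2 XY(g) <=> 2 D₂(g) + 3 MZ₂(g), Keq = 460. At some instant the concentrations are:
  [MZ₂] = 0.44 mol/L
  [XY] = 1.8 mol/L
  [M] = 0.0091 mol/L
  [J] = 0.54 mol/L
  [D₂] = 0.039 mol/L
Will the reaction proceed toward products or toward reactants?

Q = [D₂]²·[MZ₂]³ / ([J]²·[M]³·[XY]²) = (0.039)²·(0.44)³ / ((0.54)²·(0.0091)³·(1.8)²) = 180
Q = 180 < Keq = 460, so the forward reaction proceeds.

forward (toward products)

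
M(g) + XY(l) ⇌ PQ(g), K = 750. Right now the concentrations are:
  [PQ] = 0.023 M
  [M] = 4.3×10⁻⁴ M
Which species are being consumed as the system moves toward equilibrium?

M, XY (reactants)

(XY is a pure liquid — omitted from Q.)
Q = [PQ] / [M] = (0.023) / (4.3×10⁻⁴) = 53
Q = 53 < K = 750: net forward reaction.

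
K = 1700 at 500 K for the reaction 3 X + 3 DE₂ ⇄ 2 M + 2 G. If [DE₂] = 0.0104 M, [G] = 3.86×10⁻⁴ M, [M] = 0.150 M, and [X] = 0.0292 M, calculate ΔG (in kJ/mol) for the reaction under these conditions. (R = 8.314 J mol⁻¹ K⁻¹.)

ΔG = -11.0 kJ/mol

Q = [M]²·[G]² / ([X]³·[DE₂]³) = (0.150)²·(3.86×10⁻⁴)² / ((0.0292)³·(0.0104)³) = 120
ΔG = RT ln(Q/K) = (8.314 J mol⁻¹ K⁻¹)(500 K) × ln(120/1700)
   = (4.157 kJ/mol)(-2.651) = -11.0 kJ/mol
ΔG < 0, so the forward reaction is spontaneous (proceeds forward).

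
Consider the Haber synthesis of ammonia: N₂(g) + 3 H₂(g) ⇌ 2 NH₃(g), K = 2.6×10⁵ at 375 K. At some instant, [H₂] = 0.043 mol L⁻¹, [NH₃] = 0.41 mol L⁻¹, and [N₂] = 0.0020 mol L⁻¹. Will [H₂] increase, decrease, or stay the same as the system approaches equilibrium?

increase

Q = [NH₃]² / ([N₂]·[H₂]³) = (0.41)² / ((0.0020)·(0.043)³) = 1.1×10⁶
Q = 1.1×10⁶ > K = 2.6×10⁵: net reverse reaction.
H₂ is a reactant, so it increases.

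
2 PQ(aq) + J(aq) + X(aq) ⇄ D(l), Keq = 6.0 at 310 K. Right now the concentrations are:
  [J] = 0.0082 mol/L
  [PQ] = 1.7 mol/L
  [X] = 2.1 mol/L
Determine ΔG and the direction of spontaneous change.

ΔG = 3.12 kJ/mol; the forward reaction is non-spontaneous

(D is a pure liquid — omitted from Q.)
Q = 1 / ([PQ]²·[J]·[X]) = 1 / ((1.7)²·(0.0082)·(2.1)) = 20.1
ΔG = RT ln(Q/Keq) = (8.314 J mol⁻¹ K⁻¹)(310 K) × ln(20.1/6.0)
   = (2.577 kJ/mol)(1.209) = 3.12 kJ/mol
ΔG > 0, so the forward reaction is non-spontaneous (proceeds in reverse).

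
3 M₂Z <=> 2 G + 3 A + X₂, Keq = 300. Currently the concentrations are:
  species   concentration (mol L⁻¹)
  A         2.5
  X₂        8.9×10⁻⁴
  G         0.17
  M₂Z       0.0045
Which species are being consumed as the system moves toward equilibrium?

Q = [G]²·[A]³·[X₂] / [M₂Z]³ = (0.17)²·(2.5)³·(8.9×10⁻⁴) / (0.0045)³ = 4400
Q = 4400 > Keq = 300: net reverse reaction.

G, A, X₂ (products)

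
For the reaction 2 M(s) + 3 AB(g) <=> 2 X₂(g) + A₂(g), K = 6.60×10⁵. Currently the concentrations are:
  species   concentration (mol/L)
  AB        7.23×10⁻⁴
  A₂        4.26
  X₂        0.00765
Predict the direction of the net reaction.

(M is a pure solid — omitted from Q.)
Q = [X₂]²·[A₂] / [AB]³ = (0.00765)²·(4.26) / (7.23×10⁻⁴)³ = 6.60×10⁵
Q = 6.60×10⁵ = K, so the system is already at equilibrium.

no net change (already at equilibrium)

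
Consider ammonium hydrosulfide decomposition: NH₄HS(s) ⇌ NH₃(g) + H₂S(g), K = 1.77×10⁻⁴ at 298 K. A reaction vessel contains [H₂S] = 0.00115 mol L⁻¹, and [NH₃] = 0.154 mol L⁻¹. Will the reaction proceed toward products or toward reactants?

(NH₄HS is a pure solid — omitted from Q.)
Q = [NH₃]·[H₂S] = (0.154)·(0.00115) = 1.77×10⁻⁴
Q = 1.77×10⁻⁴ = K, so the system is already at equilibrium.

neither direction; the system is at equilibrium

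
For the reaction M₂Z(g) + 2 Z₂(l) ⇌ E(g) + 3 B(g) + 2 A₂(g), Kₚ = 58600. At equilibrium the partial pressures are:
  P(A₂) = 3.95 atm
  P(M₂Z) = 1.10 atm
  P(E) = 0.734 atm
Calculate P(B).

(Z₂ is a pure liquid — omitted from Kₚ.)
At equilibrium, Kₚ = P(E)·P(B)³·P(A₂)² / P(M₂Z) = 58600.
(0.734)·(P(B))³·(3.95)² / (1.10) = 58600
P(B)³ = 5630 ⇒ P(B) = 17.8 atm

P(B) = 17.8 atm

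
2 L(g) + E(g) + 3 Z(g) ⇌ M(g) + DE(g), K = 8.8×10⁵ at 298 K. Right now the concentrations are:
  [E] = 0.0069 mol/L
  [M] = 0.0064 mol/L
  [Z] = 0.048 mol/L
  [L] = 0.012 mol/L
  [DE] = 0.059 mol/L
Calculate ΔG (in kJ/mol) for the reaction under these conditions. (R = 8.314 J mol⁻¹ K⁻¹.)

ΔG = 3.38 kJ/mol

Q = [M]·[DE] / ([L]²·[E]·[Z]³) = (0.0064)·(0.059) / ((0.012)²·(0.0069)·(0.048)³) = 3.44×10⁶
ΔG = RT ln(Q/K) = (8.314 J mol⁻¹ K⁻¹)(298 K) × ln(3.44×10⁶/8.8×10⁵)
   = (2.478 kJ/mol)(1.363) = 3.38 kJ/mol
ΔG > 0, so the forward reaction is non-spontaneous (proceeds in reverse).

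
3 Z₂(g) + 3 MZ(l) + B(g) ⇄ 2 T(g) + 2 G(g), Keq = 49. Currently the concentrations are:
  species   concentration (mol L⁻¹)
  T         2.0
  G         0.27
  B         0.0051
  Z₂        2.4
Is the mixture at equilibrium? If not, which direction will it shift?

no; Q < K, reaction proceeds forward

(MZ is a pure liquid — omitted from Q.)
Q = [T]²·[G]² / ([Z₂]³·[B]) = (2.0)²·(0.27)² / ((2.4)³·(0.0051)) = 4.1
Q = 4.1 < Keq = 49: net forward reaction.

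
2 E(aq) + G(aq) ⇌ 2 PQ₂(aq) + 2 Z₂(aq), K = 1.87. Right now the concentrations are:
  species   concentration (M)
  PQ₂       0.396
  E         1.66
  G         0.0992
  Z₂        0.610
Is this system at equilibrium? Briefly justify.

no; Q < K, reaction proceeds forward

Q = [PQ₂]²·[Z₂]² / ([E]²·[G]) = (0.396)²·(0.610)² / ((1.66)²·(0.0992)) = 0.213
Q = 0.213 < K = 1.87: net forward reaction.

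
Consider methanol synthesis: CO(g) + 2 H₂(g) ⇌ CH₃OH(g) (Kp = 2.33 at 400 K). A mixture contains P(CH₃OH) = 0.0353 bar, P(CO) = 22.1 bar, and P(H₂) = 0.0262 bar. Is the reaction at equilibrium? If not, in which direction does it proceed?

at equilibrium

Qp = P(CH₃OH) / (P(CO)·P(H₂)²) = (0.0353) / ((22.1)·(0.0262)²) = 2.33
Qp = 2.33 = Kp, so the system is already at equilibrium.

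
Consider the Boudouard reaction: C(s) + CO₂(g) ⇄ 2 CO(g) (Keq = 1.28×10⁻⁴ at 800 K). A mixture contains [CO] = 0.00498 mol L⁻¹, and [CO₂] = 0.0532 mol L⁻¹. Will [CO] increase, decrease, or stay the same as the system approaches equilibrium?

(C is a pure solid — omitted from Q.)
Q = [CO]² / [CO₂] = (0.00498)² / (0.0532) = 4.66×10⁻⁴
Q = 4.66×10⁻⁴ > Keq = 1.28×10⁻⁴: net reverse reaction.
CO is a product, so it decreases.

decrease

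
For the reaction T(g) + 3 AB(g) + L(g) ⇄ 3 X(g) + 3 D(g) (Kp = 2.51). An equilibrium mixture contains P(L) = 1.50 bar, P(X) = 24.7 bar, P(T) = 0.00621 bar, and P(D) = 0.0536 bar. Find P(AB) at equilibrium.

P(AB) = 4.63 bar

At equilibrium, Kp = P(X)³·P(D)³ / (P(T)·P(AB)³·P(L)) = 2.51.
(24.7)³·(0.0536)³ / ((0.00621)·(P(AB))³·(1.50)) = 2.51
P(AB)³ = 99.2 ⇒ P(AB) = 4.63 bar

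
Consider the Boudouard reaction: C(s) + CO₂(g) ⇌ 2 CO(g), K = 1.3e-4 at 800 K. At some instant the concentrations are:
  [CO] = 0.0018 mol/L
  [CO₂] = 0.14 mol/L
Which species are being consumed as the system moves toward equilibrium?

C, CO₂ (reactants)

(C is a pure solid — omitted from Q.)
Q = [CO]² / [CO₂] = (0.0018)² / (0.14) = 2.3e-5
Q = 2.3e-5 < K = 1.3e-4: net forward reaction.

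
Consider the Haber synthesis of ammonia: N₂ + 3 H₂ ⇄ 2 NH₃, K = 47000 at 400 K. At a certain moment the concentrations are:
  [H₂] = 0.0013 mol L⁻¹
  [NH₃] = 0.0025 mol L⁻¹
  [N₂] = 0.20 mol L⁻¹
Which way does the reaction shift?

Q = [NH₃]² / ([N₂]·[H₂]³) = (0.0025)² / ((0.20)·(0.0013)³) = 14000
Q = 14000 < K = 47000, so the forward reaction proceeds.

to the right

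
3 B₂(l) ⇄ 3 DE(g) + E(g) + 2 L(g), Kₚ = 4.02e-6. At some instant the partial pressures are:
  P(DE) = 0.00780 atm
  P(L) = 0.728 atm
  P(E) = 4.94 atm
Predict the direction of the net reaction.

in the forward direction

(B₂ is a pure liquid — omitted from Qₚ.)
Qₚ = P(DE)³·P(E)·P(L)² = (0.00780)³·(4.94)·(0.728)² = 1.24e-6
Qₚ = 1.24e-6 < Kₚ = 4.02e-6, so the forward reaction proceeds.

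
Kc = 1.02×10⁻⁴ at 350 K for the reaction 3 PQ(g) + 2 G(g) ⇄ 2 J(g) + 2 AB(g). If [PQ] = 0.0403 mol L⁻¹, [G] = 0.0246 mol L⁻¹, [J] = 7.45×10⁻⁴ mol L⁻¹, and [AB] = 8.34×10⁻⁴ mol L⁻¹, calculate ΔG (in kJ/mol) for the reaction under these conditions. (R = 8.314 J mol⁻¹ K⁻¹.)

Qc = [J]²·[AB]² / ([PQ]³·[G]²) = (7.45×10⁻⁴)²·(8.34×10⁻⁴)² / ((0.0403)³·(0.0246)²) = 9.75×10⁻⁶
ΔG = RT ln(Qc/Kc) = (8.314 J mol⁻¹ K⁻¹)(350 K) × ln(9.75×10⁻⁶/1.02×10⁻⁴)
   = (2.910 kJ/mol)(-2.348) = -6.83 kJ/mol
ΔG < 0, so the forward reaction is spontaneous (proceeds forward).

ΔG = -6.83 kJ/mol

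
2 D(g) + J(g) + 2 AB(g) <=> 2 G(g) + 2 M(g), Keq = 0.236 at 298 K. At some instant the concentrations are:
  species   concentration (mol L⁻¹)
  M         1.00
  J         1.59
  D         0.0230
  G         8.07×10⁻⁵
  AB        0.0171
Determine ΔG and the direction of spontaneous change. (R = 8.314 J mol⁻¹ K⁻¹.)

ΔG = -5.42 kJ/mol; the forward reaction is spontaneous

Q = [G]²·[M]² / ([D]²·[J]·[AB]²) = (8.07×10⁻⁵)²·(1.00)² / ((0.0230)²·(1.59)·(0.0171)²) = 0.0265
ΔG = RT ln(Q/Keq) = (8.314 J mol⁻¹ K⁻¹)(298 K) × ln(0.0265/0.236)
   = (2.478 kJ/mol)(-2.187) = -5.42 kJ/mol
ΔG < 0, so the forward reaction is spontaneous (proceeds forward).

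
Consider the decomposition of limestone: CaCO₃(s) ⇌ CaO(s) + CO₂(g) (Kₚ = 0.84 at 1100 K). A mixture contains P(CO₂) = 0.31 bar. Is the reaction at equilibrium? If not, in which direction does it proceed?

(CaCO₃, CaO are pure solids — omitted from Qₚ.)
Qₚ = P(CO₂) = 0.31
Qₚ = 0.31 < Kₚ = 0.84, so the forward reaction proceeds.

to the right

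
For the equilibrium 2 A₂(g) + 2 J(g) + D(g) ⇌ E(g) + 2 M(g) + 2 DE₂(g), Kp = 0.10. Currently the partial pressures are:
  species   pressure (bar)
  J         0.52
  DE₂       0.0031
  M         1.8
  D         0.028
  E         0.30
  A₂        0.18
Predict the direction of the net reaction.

Qp = P(E)·P(M)²·P(DE₂)² / (P(A₂)²·P(J)²·P(D)) = (0.30)·(1.8)²·(0.0031)² / ((0.18)²·(0.52)²·(0.028)) = 0.038
Qp = 0.038 < Kp = 0.10, so the forward reaction proceeds.

forward (toward products)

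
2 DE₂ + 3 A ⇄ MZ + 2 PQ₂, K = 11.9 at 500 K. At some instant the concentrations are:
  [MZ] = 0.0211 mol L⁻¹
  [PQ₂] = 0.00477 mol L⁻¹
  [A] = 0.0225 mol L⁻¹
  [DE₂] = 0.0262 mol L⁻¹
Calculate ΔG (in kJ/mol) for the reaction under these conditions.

ΔG = 6.82 kJ/mol

Q = [MZ]·[PQ₂]² / ([DE₂]²·[A]³) = (0.0211)·(0.00477)² / ((0.0262)²·(0.0225)³) = 61.4
ΔG = RT ln(Q/K) = (8.314 J mol⁻¹ K⁻¹)(500 K) × ln(61.4/11.9)
   = (4.157 kJ/mol)(1.641) = 6.82 kJ/mol
ΔG > 0, so the forward reaction is non-spontaneous (proceeds in reverse).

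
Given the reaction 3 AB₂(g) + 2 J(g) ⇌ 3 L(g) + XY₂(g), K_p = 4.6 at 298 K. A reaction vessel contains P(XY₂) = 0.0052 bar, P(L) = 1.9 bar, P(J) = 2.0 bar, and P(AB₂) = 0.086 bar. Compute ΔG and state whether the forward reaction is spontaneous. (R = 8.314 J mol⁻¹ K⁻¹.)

Q_p = P(L)³·P(XY₂) / (P(AB₂)³·P(J)²) = (1.9)³·(0.0052) / ((0.086)³·(2.0)²) = 14.0
ΔG = RT ln(Q_p/K_p) = (8.314 J mol⁻¹ K⁻¹)(298 K) × ln(14.0/4.6)
   = (2.478 kJ/mol)(1.113) = 2.76 kJ/mol
ΔG > 0, so the forward reaction is non-spontaneous (proceeds in reverse).

ΔG = 2.76 kJ/mol; the forward reaction is non-spontaneous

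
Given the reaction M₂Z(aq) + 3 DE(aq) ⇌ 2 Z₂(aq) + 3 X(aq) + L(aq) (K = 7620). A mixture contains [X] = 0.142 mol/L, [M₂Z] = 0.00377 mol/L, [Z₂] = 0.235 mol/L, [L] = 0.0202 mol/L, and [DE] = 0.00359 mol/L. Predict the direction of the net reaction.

Q = [Z₂]²·[X]³·[L] / ([M₂Z]·[DE]³) = (0.235)²·(0.142)³·(0.0202) / ((0.00377)·(0.00359)³) = 18300
Q = 18300 > K = 7620, so the reverse reaction proceeds.

to the left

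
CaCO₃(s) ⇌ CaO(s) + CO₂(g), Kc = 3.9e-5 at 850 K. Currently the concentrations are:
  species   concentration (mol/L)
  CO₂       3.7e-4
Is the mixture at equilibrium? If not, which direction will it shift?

no; Q > K, reaction proceeds in reverse

(CaCO₃, CaO are pure solids — omitted from Qc.)
Qc = [CO₂] = 3.7e-4
Qc = 3.7e-4 > Kc = 3.9e-5: net reverse reaction.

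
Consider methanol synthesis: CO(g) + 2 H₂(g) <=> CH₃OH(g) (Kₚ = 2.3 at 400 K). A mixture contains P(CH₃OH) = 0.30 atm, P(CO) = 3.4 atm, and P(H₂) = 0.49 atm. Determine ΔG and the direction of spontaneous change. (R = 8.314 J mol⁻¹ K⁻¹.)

Qₚ = P(CH₃OH) / (P(CO)·P(H₂)²) = (0.30) / ((3.4)·(0.49)²) = 0.367
ΔG = RT ln(Qₚ/Kₚ) = (8.314 J mol⁻¹ K⁻¹)(400 K) × ln(0.367/2.3)
   = (3.326 kJ/mol)(-1.835) = -6.10 kJ/mol
ΔG < 0, so the forward reaction is spontaneous (proceeds forward).

ΔG = -6.10 kJ/mol; the forward reaction is spontaneous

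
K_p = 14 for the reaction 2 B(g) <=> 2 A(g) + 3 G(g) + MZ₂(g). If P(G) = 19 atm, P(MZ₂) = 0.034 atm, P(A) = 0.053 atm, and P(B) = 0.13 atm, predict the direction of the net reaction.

Q_p = P(A)²·P(G)³·P(MZ₂) / P(B)² = (0.053)²·(19)³·(0.034) / (0.13)² = 39
Q_p = 39 > K_p = 14, so the reverse reaction proceeds.

reverse (toward reactants)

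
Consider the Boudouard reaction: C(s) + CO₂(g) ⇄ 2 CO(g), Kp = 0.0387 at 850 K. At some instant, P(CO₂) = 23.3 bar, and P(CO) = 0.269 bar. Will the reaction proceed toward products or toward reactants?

forward (toward products)

(C is a pure solid — omitted from Qp.)
Qp = P(CO)² / P(CO₂) = (0.269)² / (23.3) = 0.00311
Qp = 0.00311 < Kp = 0.0387, so the forward reaction proceeds.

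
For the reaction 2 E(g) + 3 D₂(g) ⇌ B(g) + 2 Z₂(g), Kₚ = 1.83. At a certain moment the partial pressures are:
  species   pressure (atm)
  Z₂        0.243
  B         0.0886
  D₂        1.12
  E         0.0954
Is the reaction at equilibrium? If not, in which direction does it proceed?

Qₚ = P(B)·P(Z₂)² / (P(E)²·P(D₂)³) = (0.0886)·(0.243)² / ((0.0954)²·(1.12)³) = 0.409
Qₚ = 0.409 < Kₚ = 1.83, so the forward reaction proceeds.

in the forward direction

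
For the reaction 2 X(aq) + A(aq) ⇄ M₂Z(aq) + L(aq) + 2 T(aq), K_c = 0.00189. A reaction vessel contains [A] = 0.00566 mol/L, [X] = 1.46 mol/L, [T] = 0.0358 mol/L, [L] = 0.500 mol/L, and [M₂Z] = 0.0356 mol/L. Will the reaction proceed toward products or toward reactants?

neither direction; the system is at equilibrium

Q_c = [M₂Z]·[L]·[T]² / ([X]²·[A]) = (0.0356)·(0.500)·(0.0358)² / ((1.46)²·(0.00566)) = 0.00189
Q_c = 0.00189 = K_c, so the system is already at equilibrium.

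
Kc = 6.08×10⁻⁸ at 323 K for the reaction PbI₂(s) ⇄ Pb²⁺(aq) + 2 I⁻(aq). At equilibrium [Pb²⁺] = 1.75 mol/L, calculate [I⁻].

[I⁻] = 1.86×10⁻⁴ mol/L

(PbI₂ is a pure solid — omitted from Kc.)
At equilibrium, Kc = [Pb²⁺]·[I⁻]² = 6.08×10⁻⁸.
(1.75)·([I⁻])² = 6.08×10⁻⁸
[I⁻]² = 3.47×10⁻⁸ ⇒ [I⁻] = 1.86×10⁻⁴ mol/L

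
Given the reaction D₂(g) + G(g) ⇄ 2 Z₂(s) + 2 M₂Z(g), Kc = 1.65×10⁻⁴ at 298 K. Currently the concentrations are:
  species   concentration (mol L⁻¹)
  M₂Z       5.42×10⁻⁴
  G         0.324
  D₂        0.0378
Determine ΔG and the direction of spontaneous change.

ΔG = -4.78 kJ/mol; the forward reaction is spontaneous

(Z₂ is a pure solid — omitted from Qc.)
Qc = [M₂Z]² / ([D₂]·[G]) = (5.42×10⁻⁴)² / ((0.0378)·(0.324)) = 2.40×10⁻⁵
ΔG = RT ln(Qc/Kc) = (8.314 J mol⁻¹ K⁻¹)(298 K) × ln(2.40×10⁻⁵/1.65×10⁻⁴)
   = (2.478 kJ/mol)(-1.928) = -4.78 kJ/mol
ΔG < 0, so the forward reaction is spontaneous (proceeds forward).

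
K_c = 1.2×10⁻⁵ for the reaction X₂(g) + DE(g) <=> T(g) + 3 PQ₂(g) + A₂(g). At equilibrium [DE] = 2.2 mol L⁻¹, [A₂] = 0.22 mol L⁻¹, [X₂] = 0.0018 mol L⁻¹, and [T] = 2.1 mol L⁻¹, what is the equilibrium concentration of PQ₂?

At equilibrium, K_c = [T]·[PQ₂]³·[A₂] / ([X₂]·[DE]) = 1.2×10⁻⁵.
(2.1)·([PQ₂])³·(0.22) / ((0.0018)·(2.2)) = 1.2×10⁻⁵
[PQ₂]³ = 1.03×10⁻⁷ ⇒ [PQ₂] = 0.0047 mol L⁻¹

[PQ₂] = 0.0047 mol L⁻¹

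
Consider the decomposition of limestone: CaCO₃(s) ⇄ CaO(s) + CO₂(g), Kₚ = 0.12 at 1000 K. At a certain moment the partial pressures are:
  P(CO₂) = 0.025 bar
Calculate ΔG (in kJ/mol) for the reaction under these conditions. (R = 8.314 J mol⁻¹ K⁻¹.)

(CaCO₃, CaO are pure solids — omitted from Qₚ.)
Qₚ = P(CO₂) = 0.0250
ΔG = RT ln(Qₚ/Kₚ) = (8.314 J mol⁻¹ K⁻¹)(1000 K) × ln(0.0250/0.12)
   = (8.314 kJ/mol)(-1.569) = -13.0 kJ/mol
ΔG < 0, so the forward reaction is spontaneous (proceeds forward).

ΔG = -13.0 kJ/mol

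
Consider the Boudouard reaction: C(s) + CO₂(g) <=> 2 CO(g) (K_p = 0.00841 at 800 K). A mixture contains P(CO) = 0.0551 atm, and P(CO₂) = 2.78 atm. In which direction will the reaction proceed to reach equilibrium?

(C is a pure solid — omitted from Q_p.)
Q_p = P(CO)² / P(CO₂) = (0.0551)² / (2.78) = 0.00109
Q_p = 0.00109 < K_p = 0.00841, so the forward reaction proceeds.

forward (toward products)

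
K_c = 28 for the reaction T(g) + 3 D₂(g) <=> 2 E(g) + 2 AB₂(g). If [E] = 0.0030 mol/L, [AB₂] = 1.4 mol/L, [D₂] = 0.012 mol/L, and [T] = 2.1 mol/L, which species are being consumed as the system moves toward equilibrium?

Q_c = [E]²·[AB₂]² / ([T]·[D₂]³) = (0.0030)²·(1.4)² / ((2.1)·(0.012)³) = 4.9
Q_c = 4.9 < K_c = 28: net forward reaction.

T, D₂ (reactants)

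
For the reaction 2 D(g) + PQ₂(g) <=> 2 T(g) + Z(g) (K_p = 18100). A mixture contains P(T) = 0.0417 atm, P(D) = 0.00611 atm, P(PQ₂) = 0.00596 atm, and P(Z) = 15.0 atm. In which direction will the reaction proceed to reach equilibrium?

Q_p = P(T)²·P(Z) / (P(D)²·P(PQ₂)) = (0.0417)²·(15.0) / ((0.00611)²·(0.00596)) = 1.17×10⁵
Q_p = 1.17×10⁵ > K_p = 18100, so the reverse reaction proceeds.

in the reverse direction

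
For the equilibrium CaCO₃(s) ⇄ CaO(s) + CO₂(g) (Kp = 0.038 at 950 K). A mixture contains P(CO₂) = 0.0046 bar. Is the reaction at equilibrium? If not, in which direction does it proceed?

toward products

(CaCO₃, CaO are pure solids — omitted from Qp.)
Qp = P(CO₂) = 0.0046
Qp = 0.0046 < Kp = 0.038, so the forward reaction proceeds.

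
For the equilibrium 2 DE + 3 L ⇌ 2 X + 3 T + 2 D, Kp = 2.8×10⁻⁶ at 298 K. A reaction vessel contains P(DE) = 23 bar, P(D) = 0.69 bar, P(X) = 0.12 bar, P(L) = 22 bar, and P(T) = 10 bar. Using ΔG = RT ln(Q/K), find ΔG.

ΔG = -2.06 kJ/mol

Qp = P(X)²·P(T)³·P(D)² / (P(DE)²·P(L)³) = (0.12)²·(10)³·(0.69)² / ((23)²·(22)³) = 1.22×10⁻⁶
ΔG = RT ln(Qp/Kp) = (8.314 J mol⁻¹ K⁻¹)(298 K) × ln(1.22×10⁻⁶/2.8×10⁻⁶)
   = (2.478 kJ/mol)(-0.8308) = -2.06 kJ/mol
ΔG < 0, so the forward reaction is spontaneous (proceeds forward).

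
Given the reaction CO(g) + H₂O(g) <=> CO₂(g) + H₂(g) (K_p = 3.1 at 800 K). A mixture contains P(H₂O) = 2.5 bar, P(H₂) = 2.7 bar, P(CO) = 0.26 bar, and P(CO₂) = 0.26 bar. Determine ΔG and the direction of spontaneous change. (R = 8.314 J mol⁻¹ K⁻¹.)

Q_p = P(CO₂)·P(H₂) / (P(CO)·P(H₂O)) = (0.26)·(2.7) / ((0.26)·(2.5)) = 1.08
ΔG = RT ln(Q_p/K_p) = (8.314 J mol⁻¹ K⁻¹)(800 K) × ln(1.08/3.1)
   = (6.651 kJ/mol)(-1.054) = -7.01 kJ/mol
ΔG < 0, so the forward reaction is spontaneous (proceeds forward).

ΔG = -7.01 kJ/mol; the forward reaction is spontaneous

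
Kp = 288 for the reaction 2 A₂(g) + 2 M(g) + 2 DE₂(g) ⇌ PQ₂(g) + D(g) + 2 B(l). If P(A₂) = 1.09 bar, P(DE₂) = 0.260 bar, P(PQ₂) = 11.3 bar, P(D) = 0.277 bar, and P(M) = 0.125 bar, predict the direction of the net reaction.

in the reverse direction

(B is a pure liquid — omitted from Qp.)
Qp = P(PQ₂)·P(D) / (P(A₂)²·P(M)²·P(DE₂)²) = (11.3)·(0.277) / ((1.09)²·(0.125)²·(0.260)²) = 2490
Qp = 2490 > Kp = 288, so the reverse reaction proceeds.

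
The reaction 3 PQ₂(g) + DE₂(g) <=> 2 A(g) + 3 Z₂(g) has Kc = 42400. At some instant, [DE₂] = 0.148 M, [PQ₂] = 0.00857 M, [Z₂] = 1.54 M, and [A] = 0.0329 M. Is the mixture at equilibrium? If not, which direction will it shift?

yes, at equilibrium

Qc = [A]²·[Z₂]³ / ([PQ₂]³·[DE₂]) = (0.0329)²·(1.54)³ / ((0.00857)³·(0.148)) = 42400
Qc = 42400 = Kc; the system is at equilibrium.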